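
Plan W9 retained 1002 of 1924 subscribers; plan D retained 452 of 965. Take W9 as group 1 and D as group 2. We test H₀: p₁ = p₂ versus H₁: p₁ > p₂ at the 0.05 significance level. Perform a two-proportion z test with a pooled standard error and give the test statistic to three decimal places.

p̂₁ = 1002/1924 ≈ 0.52079, p̂₂ = 452/965 ≈ 0.46839.
Pooled p̂ = (1002+452)/(1924+965) = 1454/2889 = 0.50329.
SE = √(p̂(1−p̂)(1/n₁+1/n₂)) = √(0.50329·0.49671·0.00155602) = √(0.000388988) = 0.01972.
z = (0.52079 − 0.46839)/0.01972 = 0.05240/0.01972 = 2.657.
p-value = P(Z > 2.657) ≈ 0.0039; since p < α = 0.05, reject H₀.

z = 2.657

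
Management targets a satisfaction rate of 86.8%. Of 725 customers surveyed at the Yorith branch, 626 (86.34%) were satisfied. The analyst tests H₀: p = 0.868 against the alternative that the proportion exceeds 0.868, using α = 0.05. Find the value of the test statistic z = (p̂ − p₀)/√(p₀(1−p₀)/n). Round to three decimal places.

z = -0.362

p̂ = 626/725 ≈ 0.86345.
Standard error under H₀: √(0.868×0.132/725) = 0.01257.
z = (0.86345 − 0.868)/0.01257 = -0.00455/0.01257 = -0.362.
p-value = P(Z > -0.362) ≈ 0.6414; since p > α = 0.05, fail to reject H₀.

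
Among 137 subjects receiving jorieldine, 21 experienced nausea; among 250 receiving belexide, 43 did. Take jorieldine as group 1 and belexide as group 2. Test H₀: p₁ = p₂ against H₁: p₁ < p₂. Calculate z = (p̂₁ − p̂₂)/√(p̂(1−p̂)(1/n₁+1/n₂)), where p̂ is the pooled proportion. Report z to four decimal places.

z = -0.4739

p̂₁ = 21/137 ≈ 0.153285, p̂₂ = 43/250 ≈ 0.172000.
Pooled p̂ = (21+43)/(137+250) = 64/387 = 0.165375.
SE = √(p̂(1−p̂)(1/n₁+1/n₂)) = √(0.165375·0.834625·0.0112993) = √(0.00155959) = 0.039492.
z = (0.153285 − 0.172000)/0.039492 = -0.018715/0.039492 = -0.4739.
p-value = P(Z < -0.474) ≈ 0.3178.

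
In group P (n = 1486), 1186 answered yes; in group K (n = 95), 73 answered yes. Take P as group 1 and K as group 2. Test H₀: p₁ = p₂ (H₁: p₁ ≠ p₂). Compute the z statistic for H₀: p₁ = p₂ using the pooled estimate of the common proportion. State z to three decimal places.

z = 0.697

p̂₁ = 1186/1486 ≈ 0.79812, p̂₂ = 73/95 ≈ 0.76842.
Pooled p̂ = (1186+73)/(1486+95) = 1259/1581 = 0.79633.
SE = √(p̂(1−p̂)(1/n₁+1/n₂)) = √(0.79633·0.20367·0.0111993) = √(0.00181638) = 0.04262.
z = (0.79812 − 0.76842)/0.04262 = 0.02970/0.04262 = 0.697.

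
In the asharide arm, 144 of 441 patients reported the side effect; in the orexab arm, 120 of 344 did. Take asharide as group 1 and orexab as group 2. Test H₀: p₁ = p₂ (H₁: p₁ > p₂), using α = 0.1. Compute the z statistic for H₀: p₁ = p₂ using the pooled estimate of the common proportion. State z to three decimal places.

z = -0.656

p̂₁ = 144/441 ≈ 0.32653, p̂₂ = 120/344 ≈ 0.34884.
Pooled p̂ = (144+120)/(441+344) = 264/785 = 0.33631.
SE = √(0.223204 × 0.00517455) = 0.03399.
z = (0.32653 − 0.34884)/0.03399 = -0.02231/0.03399 = -0.656.
p-value = P(Z > -0.656) ≈ 0.7442. With α = 0.1, fail to reject H₀.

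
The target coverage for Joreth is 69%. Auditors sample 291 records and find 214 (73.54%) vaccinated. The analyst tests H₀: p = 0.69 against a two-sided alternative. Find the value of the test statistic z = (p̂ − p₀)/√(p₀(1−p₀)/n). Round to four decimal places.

p̂ = 214/291 = 0.735395.
Standard error under H₀: √(0.69×0.31/291) = 0.027112.
z = (0.735395 − 0.69)/0.027112 = 0.045395/0.027112 = 1.6744.
Two-sided p-value ≈ 2·Φ(−1.674) = 0.0941.

z = 1.6744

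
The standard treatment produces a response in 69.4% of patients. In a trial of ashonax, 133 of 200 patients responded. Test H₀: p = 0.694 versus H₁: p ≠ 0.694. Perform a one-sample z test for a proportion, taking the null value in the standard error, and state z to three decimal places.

z = -0.890

p̂ = 133/200 ≈ 0.66500.
Standard error under H₀: √(0.694×0.306/200) = 0.03259.
z = (0.66500 − 0.694)/0.03259 = -0.02900/0.03259 = -0.890.
Two-sided p-value ≈ 2·Φ(−0.890) = 0.3735.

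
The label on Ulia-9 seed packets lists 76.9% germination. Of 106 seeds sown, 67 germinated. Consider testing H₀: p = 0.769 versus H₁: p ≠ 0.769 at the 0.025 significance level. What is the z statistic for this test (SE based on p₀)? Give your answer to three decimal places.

z = -3.345

p̂ = 67/106 ≈ 0.632075.
Under H₀, SE = √(0.769·0.231/106) = √(0.00167584) = 0.040937.
z = (0.632075 − 0.769)/0.040937 = -0.136925/0.040937 = -3.345.
Two-sided p-value ≈ 2·Φ(−3.345) = 0.0008, so at α = 0.025 we reject H₀.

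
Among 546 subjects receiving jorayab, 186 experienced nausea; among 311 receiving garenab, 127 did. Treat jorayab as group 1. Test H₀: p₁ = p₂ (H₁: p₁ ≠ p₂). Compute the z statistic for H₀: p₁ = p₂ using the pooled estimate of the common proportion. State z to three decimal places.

z = -1.979

p̂₁ = 186/546 = 0.34066, p̂₂ = 127/311 = 0.40836.
Pooled p̂ = (186+127)/(546+311) = 313/857 = 0.36523.
SE = √(0.231836 × 0.00504694) = 0.03421.
z = (0.34066 − 0.40836)/0.03421 = -0.06770/0.03421 = -1.979.
p-value = 2·P(Z > 1.979) ≈ 0.0478.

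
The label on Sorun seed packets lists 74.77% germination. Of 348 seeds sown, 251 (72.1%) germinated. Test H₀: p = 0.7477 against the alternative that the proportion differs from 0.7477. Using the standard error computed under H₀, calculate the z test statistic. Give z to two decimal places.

p̂ = 251/348 = 0.72126.
Standard error under H₀: √(0.7477×0.2523/348) = 0.02328.
z = (0.72126 − 0.7477)/0.02328 = -0.02644/0.02328 = -1.14.
Two-sided p-value ≈ 2·Φ(−1.135) = 0.2562.

z = -1.14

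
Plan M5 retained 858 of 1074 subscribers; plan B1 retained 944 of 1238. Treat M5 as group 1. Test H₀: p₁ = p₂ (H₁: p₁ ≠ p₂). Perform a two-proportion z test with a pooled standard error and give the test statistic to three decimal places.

p̂₁ = 858/1074 ≈ 0.79888, p̂₂ = 944/1238 ≈ 0.76252.
Pooled p̂ = (858+944)/(1074+1238) = 1802/2312 = 0.77941.
SE = √(p̂(1−p̂)(1/n₁+1/n₂)) = √(0.77941·0.22059·0.00173885) = √(0.000298959) = 0.01729.
z = (0.79888 − 0.76252)/0.01729 = 0.03636/0.01729 = 2.103.
p-value = 2·P(Z > 2.103) ≈ 0.0355.

z = 2.103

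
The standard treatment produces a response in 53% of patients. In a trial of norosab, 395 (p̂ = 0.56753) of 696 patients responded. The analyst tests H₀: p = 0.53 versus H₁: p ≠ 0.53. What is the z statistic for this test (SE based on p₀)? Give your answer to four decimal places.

p̂ = 395/696 ≈ 0.5675287.
Standard error under H₀: √(0.53×0.47/696) = 0.0189183.
z = (0.5675287 − 0.53)/0.0189183 = 0.0375287/0.0189183 = 1.9837.
p-value = 2·P(Z > 1.984) ≈ 0.0473.

z = 1.9837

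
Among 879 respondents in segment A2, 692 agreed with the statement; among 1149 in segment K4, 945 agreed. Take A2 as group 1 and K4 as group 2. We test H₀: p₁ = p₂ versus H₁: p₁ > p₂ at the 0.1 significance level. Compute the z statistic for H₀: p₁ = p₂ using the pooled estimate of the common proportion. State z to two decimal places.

p̂₁ = 692/879 = 0.7873, p̂₂ = 945/1149 = 0.8225.
Pooled p̂ = (692+945)/(879+1149) = 1637/2028 = 0.8072.
SE = √(p̂(1−p̂)(1/n₁+1/n₂)) = √(0.8072·0.1928·0.00200798) = √(0.000312499) = 0.0177.
z = (0.7873 − 0.8225)/0.0177 = -0.0352/0.0177 = -1.99.
p-value = P(Z > -1.991) ≈ 0.9768, so at α = 0.1 we fail to reject H₀.

z = -1.99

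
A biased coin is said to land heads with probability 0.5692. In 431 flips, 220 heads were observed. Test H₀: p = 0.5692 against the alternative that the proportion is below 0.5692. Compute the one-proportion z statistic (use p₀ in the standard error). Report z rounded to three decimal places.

z = -2.463

p̂ = 220/431 = 0.510441.
SE = √(p₀(1−p₀)/n) = √(0.24521/431) = 0.023852.
z = (0.510441 − 0.5692)/0.023852 = -0.058759/0.023852 = -2.463.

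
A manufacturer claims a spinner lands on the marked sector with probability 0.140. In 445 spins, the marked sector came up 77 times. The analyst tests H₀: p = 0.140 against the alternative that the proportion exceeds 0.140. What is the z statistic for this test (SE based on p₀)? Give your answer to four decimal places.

p̂ = 77/445 ≈ 0.173034.
Standard error under H₀: √(0.14×0.86/445) = 0.016449.
z = (0.173034 − 0.14)/0.016449 = 0.033034/0.016449 = 2.0083.
p-value = P(Z > 2.008) ≈ 0.0223.

z = 2.0083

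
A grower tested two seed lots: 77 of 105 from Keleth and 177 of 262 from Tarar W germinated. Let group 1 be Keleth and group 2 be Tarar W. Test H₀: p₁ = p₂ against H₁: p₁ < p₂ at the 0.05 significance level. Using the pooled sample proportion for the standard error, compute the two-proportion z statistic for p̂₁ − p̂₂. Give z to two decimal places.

p̂₁ = 77/105 ≈ 0.7333, p̂₂ = 177/262 ≈ 0.6756.
Pooled p̂ = (77+177)/(105+262) = 254/367 = 0.6921.
SE = √(0.213098 × 0.0133406) = 0.0533.
z = (0.7333 − 0.6756)/0.0533 = 0.0577/0.0533 = 1.08.
p-value = P(Z < 1.083) ≈ 0.8607. With α = 0.05, fail to reject H₀.

z = 1.08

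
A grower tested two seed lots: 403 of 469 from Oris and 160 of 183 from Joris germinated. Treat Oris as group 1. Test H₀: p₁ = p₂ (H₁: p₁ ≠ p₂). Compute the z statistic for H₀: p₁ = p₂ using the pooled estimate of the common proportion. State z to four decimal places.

p̂₁ = 403/469 ≈ 0.859275, p̂₂ = 160/183 ≈ 0.874317.
Pooled p̂ = (403+160)/(469+183) = 563/652 = 0.863497.
SE = √(0.11787 × 0.00759668) = 0.029924.
z = (0.859275 − 0.874317)/0.029924 = -0.015042/0.029924 = -0.5027.

z = -0.5027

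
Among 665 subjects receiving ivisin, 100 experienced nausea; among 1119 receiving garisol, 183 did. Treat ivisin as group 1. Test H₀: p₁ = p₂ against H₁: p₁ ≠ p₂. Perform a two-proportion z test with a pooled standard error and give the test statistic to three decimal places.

p̂₁ = 100/665 ≈ 0.15038, p̂₂ = 183/1119 ≈ 0.16354.
Pooled p̂ = (100+183)/(665+1119) = 283/1784 = 0.15863.
SE = √(p̂(1−p̂)(1/n₁+1/n₂)) = √(0.15863·0.84137·0.00239741) = √(0.000319978) = 0.01789.
z = (0.15038 − 0.16354)/0.01789 = -0.01316/0.01789 = -0.736.

z = -0.736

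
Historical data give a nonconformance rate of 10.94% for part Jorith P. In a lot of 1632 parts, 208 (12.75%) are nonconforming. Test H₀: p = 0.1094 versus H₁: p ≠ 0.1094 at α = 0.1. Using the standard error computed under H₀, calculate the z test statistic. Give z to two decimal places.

p̂ = 208/1632 ≈ 0.12745.
Standard error under H₀: √(0.1094×0.8906/1632) = 0.00773.
z = (0.12745 − 0.1094)/0.00773 = 0.01805/0.00773 = 2.34.
p-value = 2·P(Z > 2.336) ≈ 0.0195; since p < α = 0.1, reject H₀.

z = 2.34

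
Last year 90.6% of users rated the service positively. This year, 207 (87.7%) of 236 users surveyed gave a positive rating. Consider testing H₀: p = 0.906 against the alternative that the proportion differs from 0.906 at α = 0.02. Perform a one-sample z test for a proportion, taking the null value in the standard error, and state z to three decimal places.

z = -1.520

p̂ = 207/236 = 0.87712.
Under H₀, SE = √(0.906·0.094/236) = √(0.000360864) = 0.01900.
z = (0.87712 − 0.906)/0.01900 = -0.02888/0.01900 = -1.520.
Two-sided p-value ≈ 2·Φ(−1.520) = 0.1284, so at α = 0.02 we fail to reject H₀.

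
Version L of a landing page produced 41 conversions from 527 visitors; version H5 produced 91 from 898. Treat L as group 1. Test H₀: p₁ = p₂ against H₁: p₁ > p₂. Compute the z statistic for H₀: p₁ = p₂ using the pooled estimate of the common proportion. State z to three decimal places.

z = -1.480

p̂₁ = 41/527 = 0.07780, p̂₂ = 91/898 = 0.10134.
Pooled p̂ = (41+91)/(527+898) = 132/1425 = 0.09263.
SE = √(p̂(1−p̂)(1/n₁+1/n₂)) = √(0.09263·0.90737·0.00301112) = √(0.000253087) = 0.01591.
z = (0.07780 − 0.10134)/0.01591 = -0.02354/0.01591 = -1.480.
p-value = P(Z > -1.480) ≈ 0.9305.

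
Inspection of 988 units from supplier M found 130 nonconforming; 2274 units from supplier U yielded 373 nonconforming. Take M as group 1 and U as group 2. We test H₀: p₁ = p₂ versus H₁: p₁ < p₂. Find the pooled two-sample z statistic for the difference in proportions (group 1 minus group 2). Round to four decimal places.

p̂₁ = 130/988 ≈ 0.1315789, p̂₂ = 373/2274 ≈ 0.1640281.
Pooled p̂ = (130+373)/(988+2274) = 503/3262 = 0.1541999.
SE = √(p̂(1−p̂)(1/n₁+1/n₂)) = √(0.1541999·0.8458001·0.0014519) = √(0.00018936) = 0.0137608.
z = (0.1315789 − 0.1640281)/0.0137608 = -0.0324492/0.0137608 = -2.3581.
p-value = P(Z < -2.358) ≈ 0.0092.

z = -2.3581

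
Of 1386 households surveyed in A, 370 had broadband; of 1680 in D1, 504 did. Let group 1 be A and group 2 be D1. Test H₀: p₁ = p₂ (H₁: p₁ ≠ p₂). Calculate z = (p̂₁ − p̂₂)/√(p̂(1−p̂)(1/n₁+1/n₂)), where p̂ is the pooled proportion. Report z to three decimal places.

p̂₁ = 370/1386 ≈ 0.26696, p̂₂ = 504/1680 ≈ 0.30000.
Pooled p̂ = (370+504)/(1386+1680) = 874/3066 = 0.28506.
SE = √(p̂(1−p̂)(1/n₁+1/n₂)) = √(0.28506·0.71494·0.00131674) = √(0.000268354) = 0.01638.
z = (0.26696 − 0.30000)/0.01638 = -0.03304/0.01638 = -2.017.
Two-sided p-value ≈ 2·Φ(−2.017) = 0.0437.

z = -2.017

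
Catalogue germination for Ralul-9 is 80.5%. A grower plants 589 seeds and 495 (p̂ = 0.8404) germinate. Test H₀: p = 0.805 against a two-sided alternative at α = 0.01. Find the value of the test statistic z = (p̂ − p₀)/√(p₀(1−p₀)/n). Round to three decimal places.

z = 2.169

p̂ = 495/589 ≈ 0.840407.
SE = √(p₀(1−p₀)/n) = √(0.15697/589) = 0.016325.
z = (0.840407 − 0.805)/0.016325 = 0.035407/0.016325 = 2.169.
Two-sided p-value ≈ 2·Φ(−2.169) = 0.0301; since p > α = 0.01, fail to reject H₀.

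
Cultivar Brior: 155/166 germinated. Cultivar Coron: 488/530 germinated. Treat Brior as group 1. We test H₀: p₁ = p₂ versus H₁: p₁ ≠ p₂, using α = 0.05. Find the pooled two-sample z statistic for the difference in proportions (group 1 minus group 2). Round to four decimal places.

z = 0.5502

p̂₁ = 155/166 = 0.933735, p̂₂ = 488/530 = 0.920755.
Pooled p̂ = (155+488)/(166+530) = 643/696 = 0.923851.
SE = √(p̂(1−p̂)(1/n₁+1/n₂)) = √(0.923851·0.076149·0.00791089) = √(0.000556536) = 0.023591.
z = (0.933735 − 0.920755)/0.023591 = 0.012980/0.023591 = 0.5502.
p-value = 2·P(Z > 0.550) ≈ 0.5822; since p > α = 0.05, fail to reject H₀.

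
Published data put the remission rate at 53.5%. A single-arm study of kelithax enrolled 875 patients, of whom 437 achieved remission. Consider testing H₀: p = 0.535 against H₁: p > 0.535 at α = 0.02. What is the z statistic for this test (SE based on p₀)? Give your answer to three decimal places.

z = -2.110

p̂ = 437/875 = 0.49943.
Standard error under H₀: √(0.535×0.465/875) = 0.01686.
z = (0.49943 − 0.535)/0.01686 = -0.03557/0.01686 = -2.110.
p-value = P(Z > -2.110) ≈ 0.9826. With α = 0.02, fail to reject H₀.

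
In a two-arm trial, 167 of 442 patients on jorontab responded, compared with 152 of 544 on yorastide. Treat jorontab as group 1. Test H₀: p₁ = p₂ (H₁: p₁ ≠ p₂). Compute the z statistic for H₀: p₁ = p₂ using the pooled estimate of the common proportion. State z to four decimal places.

p̂₁ = 167/442 ≈ 0.3778281, p̂₂ = 152/544 ≈ 0.2794118.
Pooled p̂ = (167+152)/(442+544) = 319/986 = 0.3235294.
SE = √(0.218858 × 0.00410068) = 0.0299578.
z = (0.3778281 − 0.2794118)/0.0299578 = 0.0984163/0.0299578 = 3.2852.

z = 3.2852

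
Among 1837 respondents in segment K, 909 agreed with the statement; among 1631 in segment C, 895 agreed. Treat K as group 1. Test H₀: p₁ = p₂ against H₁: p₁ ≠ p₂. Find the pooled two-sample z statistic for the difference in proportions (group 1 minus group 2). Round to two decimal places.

z = -3.17

p̂₁ = 909/1837 = 0.4948, p̂₂ = 895/1631 = 0.5487.
Pooled p̂ = (909+895)/(1837+1631) = 1804/3468 = 0.5202.
SE = √(0.249593 × 0.00115749) = 0.0170.
z = (0.4948 − 0.5487)/0.0170 = -0.0539/0.0170 = -3.17.
Two-sided p-value ≈ 2·Φ(−3.172) = 0.0015.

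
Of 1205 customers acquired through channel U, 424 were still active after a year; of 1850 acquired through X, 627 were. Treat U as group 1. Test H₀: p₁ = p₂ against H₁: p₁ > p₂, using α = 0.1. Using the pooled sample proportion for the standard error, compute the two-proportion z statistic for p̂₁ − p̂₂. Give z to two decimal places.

p̂₁ = 424/1205 ≈ 0.3519, p̂₂ = 627/1850 ≈ 0.3389.
Pooled p̂ = (424+627)/(1205+1850) = 1051/3055 = 0.3440.
SE = √(0.225672 × 0.00137042) = 0.0176.
z = (0.3519 − 0.3389)/0.0176 = 0.0130/0.0176 = 0.74.
p-value = P(Z > 0.736) ≈ 0.2308; since p > α = 0.1, fail to reject H₀.

z = 0.74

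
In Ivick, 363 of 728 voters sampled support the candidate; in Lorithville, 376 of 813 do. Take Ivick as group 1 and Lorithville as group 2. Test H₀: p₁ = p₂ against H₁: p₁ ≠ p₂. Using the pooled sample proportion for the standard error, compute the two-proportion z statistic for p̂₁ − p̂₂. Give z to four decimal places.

z = 1.4178

p̂₁ = 363/728 ≈ 0.4986264, p̂₂ = 376/813 ≈ 0.4624846.
Pooled p̂ = (363+376)/(728+813) = 739/1541 = 0.4795587.
SE = √(p̂(1−p̂)(1/n₁+1/n₂)) = √(0.4795587·0.5204413·0.00260364) = √(0.000649822) = 0.0254916.
z = (0.4986264 − 0.4624846)/0.0254916 = 0.0361418/0.0254916 = 1.4178.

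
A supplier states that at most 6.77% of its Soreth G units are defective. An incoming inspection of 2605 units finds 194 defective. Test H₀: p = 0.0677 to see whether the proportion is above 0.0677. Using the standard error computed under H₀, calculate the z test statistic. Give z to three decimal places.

p̂ = 194/2605 = 0.07447.
Under H₀, SE = √(0.0677·0.9323/2605) = √(2.42291e-05) = 0.00492.
z = (0.07447 − 0.0677)/0.00492 = 0.00677/0.00492 = 1.376.
p-value = P(Z > 1.376) ≈ 0.0844.

z = 1.376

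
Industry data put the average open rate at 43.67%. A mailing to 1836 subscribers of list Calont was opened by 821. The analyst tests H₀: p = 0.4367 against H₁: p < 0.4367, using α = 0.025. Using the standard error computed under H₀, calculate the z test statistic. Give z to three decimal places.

p̂ = 821/1836 ≈ 0.44717.
Under H₀, SE = √(0.4367·0.5633/1836) = √(0.000133983) = 0.01158.
z = (0.44717 − 0.4367)/0.01158 = 0.01047/0.01158 = 0.904.
p-value = P(Z < 0.904) ≈ 0.8171; since p > α = 0.025, fail to reject H₀.

z = 0.904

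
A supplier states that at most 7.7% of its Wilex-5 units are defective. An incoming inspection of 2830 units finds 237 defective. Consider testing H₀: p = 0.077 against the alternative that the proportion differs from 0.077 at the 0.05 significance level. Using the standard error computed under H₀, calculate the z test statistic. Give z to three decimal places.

p̂ = 237/2830 ≈ 0.083746.
Standard error under H₀: √(0.077×0.923/2830) = 0.005011.
z = (0.083746 − 0.077)/0.005011 = 0.006746/0.005011 = 1.346.
p-value = 2·P(Z > 1.346) ≈ 0.1783. With α = 0.05, fail to reject H₀.

z = 1.346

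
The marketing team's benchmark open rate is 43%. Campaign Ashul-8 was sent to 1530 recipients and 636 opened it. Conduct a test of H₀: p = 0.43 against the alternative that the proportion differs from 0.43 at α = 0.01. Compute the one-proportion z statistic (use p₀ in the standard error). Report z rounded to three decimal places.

z = -1.131

p̂ = 636/1530 = 0.415686.
Standard error under H₀: √(0.43×0.57/1530) = 0.012657.
z = (0.415686 − 0.43)/0.012657 = -0.014314/0.012657 = -1.131.
Two-sided p-value ≈ 2·Φ(−1.131) = 0.2581; since p > α = 0.01, fail to reject H₀.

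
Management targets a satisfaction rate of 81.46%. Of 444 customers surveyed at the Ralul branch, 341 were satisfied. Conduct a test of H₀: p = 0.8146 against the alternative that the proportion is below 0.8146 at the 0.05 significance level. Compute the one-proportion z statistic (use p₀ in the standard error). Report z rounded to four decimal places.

z = -2.5257

p̂ = 341/444 = 0.768018.
Standard error under H₀: √(0.8146×0.1854/444) = 0.018443.
z = (0.768018 − 0.8146)/0.018443 = -0.046582/0.018443 = -2.5257.
p-value = P(Z < -2.526) ≈ 0.0058. With α = 0.05, reject H₀.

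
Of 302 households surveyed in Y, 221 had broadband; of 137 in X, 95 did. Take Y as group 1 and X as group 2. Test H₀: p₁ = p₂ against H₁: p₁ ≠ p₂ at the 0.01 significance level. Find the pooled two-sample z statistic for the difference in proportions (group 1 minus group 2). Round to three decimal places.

z = 0.829

p̂₁ = 221/302 ≈ 0.73179, p̂₂ = 95/137 ≈ 0.69343.
Pooled p̂ = (221+95)/(302+137) = 316/439 = 0.71982.
SE = √(0.20168 × 0.0106105) = 0.04626.
z = (0.73179 − 0.69343)/0.04626 = 0.03836/0.04626 = 0.829.
p-value = 2·P(Z > 0.829) ≈ 0.4070, so at α = 0.01 we fail to reject H₀.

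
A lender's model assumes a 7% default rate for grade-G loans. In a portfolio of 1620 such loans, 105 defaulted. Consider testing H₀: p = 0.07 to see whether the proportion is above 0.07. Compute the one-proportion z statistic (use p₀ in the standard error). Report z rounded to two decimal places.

p̂ = 105/1620 = 0.06481.
Standard error under H₀: √(0.07×0.93/1620) = 0.00634.
z = (0.06481 − 0.07)/0.00634 = -0.00519/0.00634 = -0.82.

z = -0.82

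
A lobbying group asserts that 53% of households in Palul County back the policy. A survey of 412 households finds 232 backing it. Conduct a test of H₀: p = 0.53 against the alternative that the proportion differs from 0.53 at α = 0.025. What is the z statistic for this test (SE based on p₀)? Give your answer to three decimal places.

z = 1.346

p̂ = 232/412 ≈ 0.56311.
Standard error under H₀: √(0.53×0.47/412) = 0.02459.
z = (0.56311 − 0.53)/0.02459 = 0.03311/0.02459 = 1.346.
p-value = 2·P(Z > 1.346) ≈ 0.1782, so at α = 0.025 we fail to reject H₀.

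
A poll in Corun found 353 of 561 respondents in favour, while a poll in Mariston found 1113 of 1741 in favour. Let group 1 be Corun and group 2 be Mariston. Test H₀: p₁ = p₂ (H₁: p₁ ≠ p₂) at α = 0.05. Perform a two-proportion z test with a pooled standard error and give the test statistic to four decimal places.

p̂₁ = 353/561 = 0.629234, p̂₂ = 1113/1741 = 0.639288.
Pooled p̂ = (353+1113)/(561+1741) = 1466/2302 = 0.636838.
SE = √(0.231275 × 0.00235691) = 0.023347.
z = (0.629234 − 0.639288)/0.023347 = -0.010054/0.023347 = -0.4306.
p-value = 2·P(Z > 0.431) ≈ 0.6667, so at α = 0.05 we fail to reject H₀.

z = -0.4306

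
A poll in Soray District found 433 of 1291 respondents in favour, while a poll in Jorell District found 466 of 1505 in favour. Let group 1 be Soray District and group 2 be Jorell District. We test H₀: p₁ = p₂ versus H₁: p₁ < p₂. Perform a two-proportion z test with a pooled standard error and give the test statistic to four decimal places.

p̂₁ = 433/1291 = 0.335399, p̂₂ = 466/1505 = 0.309635.
Pooled p̂ = (433+466)/(1291+1505) = 899/2796 = 0.321531.
SE = √(0.218149 × 0.00143905) = 0.017718.
z = (0.335399 − 0.309635)/0.017718 = 0.025764/0.017718 = 1.4541.
p-value = P(Z < 1.454) ≈ 0.9270.

z = 1.4541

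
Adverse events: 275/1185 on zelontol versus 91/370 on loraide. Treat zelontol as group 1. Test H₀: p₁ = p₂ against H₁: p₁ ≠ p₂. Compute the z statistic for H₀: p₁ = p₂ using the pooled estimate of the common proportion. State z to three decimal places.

z = -0.549

p̂₁ = 275/1185 = 0.23207, p̂₂ = 91/370 = 0.24595.
Pooled p̂ = (275+91)/(1185+370) = 366/1555 = 0.23537.
SE = √(p̂(1−p̂)(1/n₁+1/n₂)) = √(0.23537·0.76463·0.00354658) = √(0.000638282) = 0.02526.
z = (0.23207 − 0.24595)/0.02526 = -0.01388/0.02526 = -0.549.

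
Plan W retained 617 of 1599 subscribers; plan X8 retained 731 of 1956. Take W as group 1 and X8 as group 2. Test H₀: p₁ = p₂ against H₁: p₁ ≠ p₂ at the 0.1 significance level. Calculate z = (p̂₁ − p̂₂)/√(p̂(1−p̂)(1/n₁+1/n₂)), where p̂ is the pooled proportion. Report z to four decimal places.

p̂₁ = 617/1599 ≈ 0.385866, p̂₂ = 731/1956 ≈ 0.373722.
Pooled p̂ = (617+731)/(1599+1956) = 1348/3555 = 0.379184.
SE = √(p̂(1−p̂)(1/n₁+1/n₂)) = √(0.379184·0.620816·0.00113664) = √(0.000267569) = 0.016358.
z = (0.385866 − 0.373722)/0.016358 = 0.012144/0.016358 = 0.7424.
Two-sided p-value ≈ 2·Φ(−0.742) = 0.4578; since p > α = 0.1, fail to reject H₀.

z = 0.7424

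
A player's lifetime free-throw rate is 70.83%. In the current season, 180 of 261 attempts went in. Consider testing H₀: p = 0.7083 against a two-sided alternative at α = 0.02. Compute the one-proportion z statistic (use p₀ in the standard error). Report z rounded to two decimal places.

z = -0.66

p̂ = 180/261 ≈ 0.6897.
SE = √(p₀(1−p₀)/n) = √(0.20661/261) = 0.0281.
z = (0.6897 − 0.7083)/0.0281 = -0.0186/0.0281 = -0.66.
Two-sided p-value ≈ 2·Φ(−0.663) = 0.5075. With α = 0.02, fail to reject H₀.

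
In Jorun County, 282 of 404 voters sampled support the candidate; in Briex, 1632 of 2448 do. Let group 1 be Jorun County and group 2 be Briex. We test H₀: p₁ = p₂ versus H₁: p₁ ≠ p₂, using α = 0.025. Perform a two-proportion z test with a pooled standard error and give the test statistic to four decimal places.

p̂₁ = 282/404 = 0.698020, p̂₂ = 1632/2448 = 0.666667.
Pooled p̂ = (282+1632)/(404+2448) = 1914/2852 = 0.671108.
SE = √(0.220722 × 0.00288374) = 0.025229.
z = (0.698020 − 0.666667)/0.025229 = 0.031353/0.025229 = 1.2427.
Two-sided p-value ≈ 2·Φ(−1.243) = 0.2140. With α = 0.025, fail to reject H₀.

z = 1.2427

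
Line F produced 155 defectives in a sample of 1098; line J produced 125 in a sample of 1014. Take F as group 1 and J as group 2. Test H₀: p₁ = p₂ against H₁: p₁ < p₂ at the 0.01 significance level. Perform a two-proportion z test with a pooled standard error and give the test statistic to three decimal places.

z = 1.211

p̂₁ = 155/1098 = 0.141166, p̂₂ = 125/1014 = 0.123274.
Pooled p̂ = (155+125)/(1098+1014) = 280/2112 = 0.132576.
SE = √(p̂(1−p̂)(1/n₁+1/n₂)) = √(0.132576·0.867424·0.00189694) = √(0.000218147) = 0.014770.
z = (0.141166 − 0.123274)/0.014770 = 0.017892/0.014770 = 1.211.
p-value = P(Z < 1.211) ≈ 0.8871. With α = 0.01, fail to reject H₀.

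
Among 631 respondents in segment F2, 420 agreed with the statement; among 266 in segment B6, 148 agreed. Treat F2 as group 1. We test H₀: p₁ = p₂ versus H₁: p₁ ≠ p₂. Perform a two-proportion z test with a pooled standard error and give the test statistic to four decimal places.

p̂₁ = 420/631 = 0.665610, p̂₂ = 148/266 = 0.556391.
Pooled p̂ = (420+148)/(631+266) = 568/897 = 0.633222.
SE = √(0.232252 × 0.00534418) = 0.035231.
z = (0.665610 − 0.556391)/0.035231 = 0.109219/0.035231 = 3.1001.
p-value = 2·P(Z > 3.100) ≈ 0.0019.

z = 3.1001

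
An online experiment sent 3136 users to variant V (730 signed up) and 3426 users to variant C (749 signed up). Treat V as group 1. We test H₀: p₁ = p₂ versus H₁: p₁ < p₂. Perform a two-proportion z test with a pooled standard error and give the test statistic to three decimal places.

p̂₁ = 730/3136 = 0.23278, p̂₂ = 749/3426 = 0.21862.
Pooled p̂ = (730+749)/(3136+3426) = 1479/6562 = 0.22539.
SE = √(0.174589 × 0.000610763) = 0.01033.
z = (0.23278 − 0.21862)/0.01033 = 0.01416/0.01033 = 1.371.
p-value = P(Z < 1.371) ≈ 0.9148.

z = 1.371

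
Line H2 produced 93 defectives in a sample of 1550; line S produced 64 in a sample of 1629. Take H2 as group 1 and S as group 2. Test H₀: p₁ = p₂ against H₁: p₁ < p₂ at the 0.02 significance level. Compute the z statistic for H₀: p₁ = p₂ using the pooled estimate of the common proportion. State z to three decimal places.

z = 2.694

p̂₁ = 93/1550 = 0.060000, p̂₂ = 64/1629 = 0.039288.
Pooled p̂ = (93+64)/(1550+1629) = 157/3179 = 0.049387.
SE = √(p̂(1−p̂)(1/n₁+1/n₂)) = √(0.049387·0.950613·0.00125903) = √(5.91086e-05) = 0.007688.
z = (0.060000 − 0.039288)/0.007688 = 0.020712/0.007688 = 2.694.
p-value = P(Z < 2.694) ≈ 0.9965. With α = 0.02, fail to reject H₀.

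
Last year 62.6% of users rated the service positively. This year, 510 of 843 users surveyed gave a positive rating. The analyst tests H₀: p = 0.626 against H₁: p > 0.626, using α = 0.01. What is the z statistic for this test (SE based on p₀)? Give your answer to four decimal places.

p̂ = 510/843 ≈ 0.604982.
Standard error under H₀: √(0.626×0.374/843) = 0.016665.
z = (0.604982 − 0.626)/0.016665 = -0.021018/0.016665 = -1.2612.
p-value = P(Z > -1.261) ≈ 0.8964. With α = 0.01, fail to reject H₀.

z = -1.2612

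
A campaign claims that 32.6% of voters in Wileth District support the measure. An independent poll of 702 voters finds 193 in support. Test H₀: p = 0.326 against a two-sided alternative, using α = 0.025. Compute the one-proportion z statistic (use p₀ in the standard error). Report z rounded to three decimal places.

p̂ = 193/702 ≈ 0.27493.
SE = √(p₀(1−p₀)/n) = √(0.21972/702) = 0.01769.
z = (0.27493 − 0.326)/0.01769 = -0.05107/0.01769 = -2.887.
Two-sided p-value ≈ 2·Φ(−2.887) = 0.0039, so at α = 0.025 we reject H₀.

z = -2.887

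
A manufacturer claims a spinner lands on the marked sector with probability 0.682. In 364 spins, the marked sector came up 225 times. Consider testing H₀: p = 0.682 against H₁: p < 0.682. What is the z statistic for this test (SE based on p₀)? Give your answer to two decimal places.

z = -2.62

p̂ = 225/364 = 0.6181.
SE = √(p₀(1−p₀)/n) = √(0.21688/364) = 0.0244.
z = (0.6181 − 0.682)/0.0244 = -0.0639/0.0244 = -2.62.
p-value = P(Z < -2.617) ≈ 0.0044.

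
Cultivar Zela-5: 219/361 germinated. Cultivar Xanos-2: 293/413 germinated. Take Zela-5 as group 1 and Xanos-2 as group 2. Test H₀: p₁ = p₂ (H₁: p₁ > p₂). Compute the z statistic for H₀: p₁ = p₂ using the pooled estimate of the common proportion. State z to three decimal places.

p̂₁ = 219/361 = 0.60665, p̂₂ = 293/413 = 0.70944.
Pooled p̂ = (219+293)/(361+413) = 512/774 = 0.66150.
SE = √(p̂(1−p̂)(1/n₁+1/n₂)) = √(0.66150·0.33850·0.00519139) = √(0.00116245) = 0.03409.
z = (0.60665 − 0.70944)/0.03409 = -0.10279/0.03409 = -3.015.
p-value = P(Z > -3.015) ≈ 0.9987.

z = -3.015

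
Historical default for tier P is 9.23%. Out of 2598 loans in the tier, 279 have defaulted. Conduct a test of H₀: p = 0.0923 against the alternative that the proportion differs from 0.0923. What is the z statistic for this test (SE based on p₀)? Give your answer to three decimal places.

z = 2.657

p̂ = 279/2598 ≈ 0.10739.
SE = √(p₀(1−p₀)/n) = √(0.083781/2598) = 0.00568.
z = (0.10739 − 0.0923)/0.00568 = 0.01509/0.00568 = 2.657.
p-value = 2·P(Z > 2.657) ≈ 0.0079.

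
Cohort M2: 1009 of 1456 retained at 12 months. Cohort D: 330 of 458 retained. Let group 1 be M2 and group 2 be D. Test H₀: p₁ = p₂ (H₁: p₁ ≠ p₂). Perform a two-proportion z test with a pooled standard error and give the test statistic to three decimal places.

z = -1.121

p̂₁ = 1009/1456 = 0.69299, p̂₂ = 330/458 = 0.72052.
Pooled p̂ = (1009+330)/(1456+458) = 1339/1914 = 0.69958.
SE = √(0.210167 × 0.00287022) = 0.02456.
z = (0.69299 − 0.72052)/0.02456 = -0.02753/0.02456 = -1.121.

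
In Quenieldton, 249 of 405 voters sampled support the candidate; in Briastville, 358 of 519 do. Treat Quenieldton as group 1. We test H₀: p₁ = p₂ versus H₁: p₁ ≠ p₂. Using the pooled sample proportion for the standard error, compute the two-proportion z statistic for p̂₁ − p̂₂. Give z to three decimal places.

z = -2.382

p̂₁ = 249/405 ≈ 0.61481, p̂₂ = 358/519 ≈ 0.68979.
Pooled p̂ = (249+358)/(405+519) = 607/924 = 0.65693.
SE = √(p̂(1−p̂)(1/n₁+1/n₂)) = √(0.65693·0.34307·0.00439592) = √(0.000990726) = 0.03148.
z = (0.61481 − 0.68979)/0.03148 = -0.07498/0.03148 = -2.382.
p-value = 2·P(Z > 2.382) ≈ 0.0172.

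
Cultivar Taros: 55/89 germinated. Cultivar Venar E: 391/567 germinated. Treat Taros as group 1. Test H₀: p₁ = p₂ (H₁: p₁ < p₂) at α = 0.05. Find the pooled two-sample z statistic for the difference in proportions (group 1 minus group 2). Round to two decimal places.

z = -1.35

p̂₁ = 55/89 = 0.6180, p̂₂ = 391/567 = 0.6896.
Pooled p̂ = (55+391)/(89+567) = 446/656 = 0.6799.
SE = √(0.217644 × 0.0129996) = 0.0532.
z = (0.6180 − 0.6896)/0.0532 = -0.0716/0.0532 = -1.35.
p-value = P(Z < -1.346) ≈ 0.0891; since p > α = 0.05, fail to reject H₀.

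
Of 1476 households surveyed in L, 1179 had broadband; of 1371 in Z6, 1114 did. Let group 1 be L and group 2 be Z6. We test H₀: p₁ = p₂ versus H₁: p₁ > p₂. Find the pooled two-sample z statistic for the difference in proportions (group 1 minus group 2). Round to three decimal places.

z = -0.927

p̂₁ = 1179/1476 = 0.79878, p̂₂ = 1114/1371 = 0.81255.
Pooled p̂ = (1179+1114)/(1476+1371) = 2293/2847 = 0.80541.
SE = √(0.156725 × 0.0014069) = 0.01485.
z = (0.79878 − 0.81255)/0.01485 = -0.01377/0.01485 = -0.927.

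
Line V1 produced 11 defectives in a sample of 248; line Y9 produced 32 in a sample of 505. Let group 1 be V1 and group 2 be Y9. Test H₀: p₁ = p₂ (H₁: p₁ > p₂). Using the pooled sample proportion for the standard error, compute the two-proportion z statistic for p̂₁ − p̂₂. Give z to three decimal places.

p̂₁ = 11/248 = 0.04435, p̂₂ = 32/505 = 0.06337.
Pooled p̂ = (11+32)/(248+505) = 43/753 = 0.05710.
SE = √(0.0538439 × 0.00601246) = 0.01799.
z = (0.04435 − 0.06337)/0.01799 = -0.01902/0.01799 = -1.057.

z = -1.057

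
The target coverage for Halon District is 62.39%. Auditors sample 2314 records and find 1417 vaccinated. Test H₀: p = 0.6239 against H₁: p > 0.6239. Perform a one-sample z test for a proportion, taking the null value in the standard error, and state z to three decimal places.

z = -1.146

p̂ = 1417/2314 ≈ 0.61236.
SE = √(p₀(1−p₀)/n) = √(0.23465/2314) = 0.01007.
z = (0.61236 − 0.6239)/0.01007 = -0.01154/0.01007 = -1.146.
p-value = P(Z > -1.146) ≈ 0.8741.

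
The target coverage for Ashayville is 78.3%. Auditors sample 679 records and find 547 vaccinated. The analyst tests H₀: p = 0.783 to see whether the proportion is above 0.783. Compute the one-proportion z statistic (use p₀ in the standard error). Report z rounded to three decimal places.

z = 1.428

p̂ = 547/679 = 0.805596.
SE = √(p₀(1−p₀)/n) = √(0.16991/679) = 0.015819.
z = (0.805596 − 0.783)/0.015819 = 0.022596/0.015819 = 1.428.
p-value = P(Z > 1.428) ≈ 0.0766.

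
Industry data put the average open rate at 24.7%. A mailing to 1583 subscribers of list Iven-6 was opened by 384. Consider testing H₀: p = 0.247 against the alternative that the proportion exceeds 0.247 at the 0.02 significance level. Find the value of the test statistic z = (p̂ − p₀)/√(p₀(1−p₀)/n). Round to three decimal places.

z = -0.408

p̂ = 384/1583 ≈ 0.24258.
SE = √(p₀(1−p₀)/n) = √(0.18599/1583) = 0.01084.
z = (0.24258 − 0.247)/0.01084 = -0.00442/0.01084 = -0.408.
p-value = P(Z > -0.408) ≈ 0.6584; since p > α = 0.02, fail to reject H₀.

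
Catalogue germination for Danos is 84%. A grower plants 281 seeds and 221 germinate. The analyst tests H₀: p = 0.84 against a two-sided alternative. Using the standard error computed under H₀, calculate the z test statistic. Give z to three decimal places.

z = -2.447

p̂ = 221/281 = 0.78648.
Standard error under H₀: √(0.84×0.16/281) = 0.02187.
z = (0.78648 − 0.84)/0.02187 = -0.05352/0.02187 = -2.447.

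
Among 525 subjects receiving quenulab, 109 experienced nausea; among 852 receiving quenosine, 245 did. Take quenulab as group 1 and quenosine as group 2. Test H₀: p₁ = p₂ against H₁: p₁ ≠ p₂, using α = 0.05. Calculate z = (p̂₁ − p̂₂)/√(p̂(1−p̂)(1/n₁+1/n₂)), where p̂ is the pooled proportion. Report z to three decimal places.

z = -3.297

p̂₁ = 109/525 ≈ 0.207619, p̂₂ = 245/852 ≈ 0.287559.
Pooled p̂ = (109+245)/(525+852) = 354/1377 = 0.257081.
SE = √(0.19099 × 0.00307847) = 0.024248.
z = (0.207619 − 0.287559)/0.024248 = -0.079940/0.024248 = -3.297.
Two-sided p-value ≈ 2·Φ(−3.297) = 0.0010, so at α = 0.05 we reject H₀.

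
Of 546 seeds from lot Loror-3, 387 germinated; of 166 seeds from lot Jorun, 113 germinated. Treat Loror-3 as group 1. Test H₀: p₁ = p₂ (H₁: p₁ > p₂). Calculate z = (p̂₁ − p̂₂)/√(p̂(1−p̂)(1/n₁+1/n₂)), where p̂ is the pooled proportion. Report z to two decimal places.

p̂₁ = 387/546 ≈ 0.7088, p̂₂ = 113/166 ≈ 0.6807.
Pooled p̂ = (387+113)/(546+166) = 500/712 = 0.7022.
SE = √(p̂(1−p̂)(1/n₁+1/n₂)) = √(0.7022·0.2978·0.0078556) = √(0.00164257) = 0.0405.
z = (0.7088 − 0.6807)/0.0405 = 0.0281/0.0405 = 0.69.
p-value = P(Z > 0.693) ≈ 0.2443.

z = 0.69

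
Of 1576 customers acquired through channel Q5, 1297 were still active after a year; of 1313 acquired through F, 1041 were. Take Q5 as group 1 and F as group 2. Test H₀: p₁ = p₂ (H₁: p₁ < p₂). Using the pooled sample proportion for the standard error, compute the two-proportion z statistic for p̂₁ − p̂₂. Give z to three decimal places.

p̂₁ = 1297/1576 = 0.82297, p̂₂ = 1041/1313 = 0.79284.
Pooled p̂ = (1297+1041)/(1576+1313) = 2338/2889 = 0.80928.
SE = √(p̂(1−p̂)(1/n₁+1/n₂)) = √(0.80928·0.19072·0.00139613) = √(0.00021549) = 0.01468.
z = (0.82297 − 0.79284)/0.01468 = 0.03013/0.01468 = 2.052.

z = 2.052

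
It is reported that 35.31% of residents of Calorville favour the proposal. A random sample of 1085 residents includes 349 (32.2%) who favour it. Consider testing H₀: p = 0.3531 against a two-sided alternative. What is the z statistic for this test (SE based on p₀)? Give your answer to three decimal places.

z = -2.167

p̂ = 349/1085 ≈ 0.32166.
Standard error under H₀: √(0.3531×0.6469/1085) = 0.01451.
z = (0.32166 − 0.3531)/0.01451 = -0.03144/0.01451 = -2.167.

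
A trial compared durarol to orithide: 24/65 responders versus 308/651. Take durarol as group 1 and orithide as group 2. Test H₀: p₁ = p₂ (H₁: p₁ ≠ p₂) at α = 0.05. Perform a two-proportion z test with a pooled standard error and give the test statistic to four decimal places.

p̂₁ = 24/65 ≈ 0.369231, p̂₂ = 308/651 ≈ 0.473118.
Pooled p̂ = (24+308)/(65+651) = 332/716 = 0.463687.
SE = √(0.248681 × 0.0169207) = 0.064868.
z = (0.369231 − 0.473118)/0.064868 = -0.103887/0.064868 = -1.6015.
Two-sided p-value ≈ 2·Φ(−1.602) = 0.1093. With α = 0.05, fail to reject H₀.

z = -1.6015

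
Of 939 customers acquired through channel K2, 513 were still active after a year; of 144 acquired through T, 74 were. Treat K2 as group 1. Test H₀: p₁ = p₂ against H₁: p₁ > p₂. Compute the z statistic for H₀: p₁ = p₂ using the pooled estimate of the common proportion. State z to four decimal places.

p̂₁ = 513/939 ≈ 0.546326, p̂₂ = 74/144 ≈ 0.513889.
Pooled p̂ = (513+74)/(939+144) = 587/1083 = 0.542013.
SE = √(p̂(1−p̂)(1/n₁+1/n₂)) = √(0.542013·0.457987·0.00800941) = √(0.00198821) = 0.044589.
z = (0.546326 − 0.513889)/0.044589 = 0.032437/0.044589 = 0.7275.
p-value = P(Z > 0.727) ≈ 0.2335.

z = 0.7275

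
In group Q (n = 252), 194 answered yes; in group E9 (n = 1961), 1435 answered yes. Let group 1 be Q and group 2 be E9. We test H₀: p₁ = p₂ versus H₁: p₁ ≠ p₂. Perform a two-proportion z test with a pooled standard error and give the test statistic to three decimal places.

z = 1.291

p̂₁ = 194/252 ≈ 0.76984, p̂₂ = 1435/1961 ≈ 0.73177.
Pooled p̂ = (194+1435)/(252+1961) = 1629/2213 = 0.73610.
SE = √(0.194255 × 0.0044782) = 0.02949.
z = (0.76984 − 0.73177)/0.02949 = 0.03807/0.02949 = 1.291.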